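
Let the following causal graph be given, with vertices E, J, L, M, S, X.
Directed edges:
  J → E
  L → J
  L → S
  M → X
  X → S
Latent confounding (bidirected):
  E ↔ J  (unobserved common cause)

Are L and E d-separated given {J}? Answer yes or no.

No — L and E are d-connected given {J}.

Bayes-Ball from L | {J} reaches {E,S}.
E ∈ reach(L|{J}) ⇒ L ⊥̸ E | {J}.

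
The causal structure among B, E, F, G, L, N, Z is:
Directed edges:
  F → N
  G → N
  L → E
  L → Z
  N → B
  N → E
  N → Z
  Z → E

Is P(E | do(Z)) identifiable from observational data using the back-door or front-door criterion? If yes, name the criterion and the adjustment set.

desc(Z)\{Z}={E}; candidates ⊆ {B,F,G,L,N}.
size 0: {}; under {} Z still reaches {B,E,F,G,L,N} ∋ E.
size 1: {B}, {F}, {G} …(+2); under {B} Z still reaches {E,F,G,L,N} ∋ E.
{L,N}: Z⊥E given {L,N} in G with Z→· removed — back-door holds.
P(E|do(Z)) = Σ_{L,N} P(E|Z,L,N)·P(L,N).

P(E|do(Z)): backdoor, adjust for {L, N}.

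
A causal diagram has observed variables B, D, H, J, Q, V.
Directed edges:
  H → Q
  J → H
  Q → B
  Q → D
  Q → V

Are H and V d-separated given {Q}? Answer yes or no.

Yes — H ⊥ V | {Q}.

Bayes-Ball from H | {Q} reaches {J}.
V ∉ reach(H|{Q}) ⇒ H ⊥ V | {Q}.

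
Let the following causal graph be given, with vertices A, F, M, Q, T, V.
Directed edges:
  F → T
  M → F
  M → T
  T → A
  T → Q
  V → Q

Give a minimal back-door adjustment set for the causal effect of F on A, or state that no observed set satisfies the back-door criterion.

desc(F)\{F}={A,Q,T}; candidates ⊆ {M,V}.
size 0: {}; under {} F still reaches {A,M,Q,T} ∋ A.
{M}: F⊥A given {M} in G with F→· removed — back-door holds.

F→A: minimal back-door set {M}.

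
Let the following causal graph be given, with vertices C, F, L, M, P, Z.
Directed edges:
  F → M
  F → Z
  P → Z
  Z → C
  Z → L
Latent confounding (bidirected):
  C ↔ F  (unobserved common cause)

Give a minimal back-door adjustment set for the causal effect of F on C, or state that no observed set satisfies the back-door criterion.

F→C: no observed back-door set.

desc(F)\{F}={C,L,M,Z}; candidates ⊆ {P}.
F↔C: latent back-door arc(s) into F.
size 0: {}; under {} F still reaches {C} ∋ C.
size 1: {P}; under {P} F still reaches {C} ∋ C.
F↔C cannot be blocked by any observed set — no back-door set.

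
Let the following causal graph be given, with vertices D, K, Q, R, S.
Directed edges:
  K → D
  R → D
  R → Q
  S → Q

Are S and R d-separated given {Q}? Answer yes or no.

No — S and R are d-connected given {Q}.

Bayes-Ball from S | {Q} reaches {D,R}.
R ∈ reach(S|{Q}) ⇒ S ⊥̸ R | {Q}.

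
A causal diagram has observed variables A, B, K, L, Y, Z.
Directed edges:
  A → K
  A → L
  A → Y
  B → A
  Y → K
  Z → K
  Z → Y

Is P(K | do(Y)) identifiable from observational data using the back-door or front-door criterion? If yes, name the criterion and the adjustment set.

P(K|do(Y)): backdoor, adjust for {A, Z}.

desc(Y)\{Y}={K}; candidates ⊆ {A,B,L,Z}.
size 0: {}; under {} Y still reaches {A,B,K,L,Z} ∋ K.
size 1: {A}, {B}, {L} …(+1); under {A} Y still reaches {K,Z} ∋ K.
{A,Z}: Y⊥K given {A,Z} in G with Y→· removed — back-door holds.
P(K|do(Y)) = Σ_{A,Z} P(K|Y,A,Z)·P(A,Z).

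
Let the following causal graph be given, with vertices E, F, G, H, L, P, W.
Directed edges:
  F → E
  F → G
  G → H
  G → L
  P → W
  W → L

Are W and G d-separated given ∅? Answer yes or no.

Bayes-Ball from W | ∅ reaches {L,P}.
G ∉ reach(W|∅) ⇒ W ⊥ G | ∅.

Yes — W ⊥ G | ∅.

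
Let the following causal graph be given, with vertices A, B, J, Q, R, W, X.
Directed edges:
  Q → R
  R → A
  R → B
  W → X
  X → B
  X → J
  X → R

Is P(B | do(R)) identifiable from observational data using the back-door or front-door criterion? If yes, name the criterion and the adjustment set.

desc(R)\{R}={A,B}; candidates ⊆ {J,Q,W,X}.
size 0: {}; under {} R still reaches {B,J,Q,W,X} ∋ B.
{X}: R⊥B given {X} in G with R→· removed — back-door holds.
P(B|do(R)) = Σ_{X} P(B|R,X)·P(X).

P(B|do(R)): backdoor, adjust for {X}.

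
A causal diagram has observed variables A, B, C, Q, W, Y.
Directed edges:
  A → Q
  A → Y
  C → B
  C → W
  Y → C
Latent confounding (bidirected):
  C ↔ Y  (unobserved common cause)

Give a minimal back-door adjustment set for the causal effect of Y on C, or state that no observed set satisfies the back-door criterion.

desc(Y)\{Y}={B,C,W}; candidates ⊆ {A,Q}.
Y↔C: latent back-door arc(s) into Y.
size 0: {}; under {} Y still reaches {A,B,C,Q,W} ∋ C.
size 1: {A}, {Q}; under {A} Y still reaches {B,C,W} ∋ C.
size 2: {A,Q}; under {A,Q} Y still reaches {B,C,W} ∋ C.
Y↔C cannot be blocked by any observed set — no back-door set.

Y→C: no observed back-door set.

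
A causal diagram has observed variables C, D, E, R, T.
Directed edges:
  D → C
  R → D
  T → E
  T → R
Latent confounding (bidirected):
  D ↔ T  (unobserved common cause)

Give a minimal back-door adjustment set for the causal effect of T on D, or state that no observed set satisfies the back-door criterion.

desc(T)\{T}={C,D,E,R}; candidates ⊆ {—}.
T↔D: latent back-door arc(s) into T.
size 0: {}; under {} T still reaches {C,D} ∋ D.
T↔D cannot be blocked by any observed set — no back-door set.

T→D: no observed back-door set.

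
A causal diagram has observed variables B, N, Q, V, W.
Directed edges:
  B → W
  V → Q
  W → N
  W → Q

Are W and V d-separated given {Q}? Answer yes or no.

Bayes-Ball from W | {Q} reaches {B,N,V}.
V ∈ reach(W|{Q}) ⇒ W ⊥̸ V | {Q}.

No — W and V are d-connected given {Q}.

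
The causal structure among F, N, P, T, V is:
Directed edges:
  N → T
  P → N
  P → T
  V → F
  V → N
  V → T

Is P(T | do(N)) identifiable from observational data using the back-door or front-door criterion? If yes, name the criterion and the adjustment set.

desc(N)\{N}={T}; candidates ⊆ {F,P,V}.
size 0: {}; under {} N still reaches {F,P,T,V} ∋ T.
size 1: {F}, {P}, {V}; under {F} N still reaches {P,T,V} ∋ T.
{P,V}: N⊥T given {P,V} in G with N→· removed — back-door holds.
P(T|do(N)) = Σ_{P,V} P(T|N,P,V)·P(P,V).

P(T|do(N)): backdoor, adjust for {P, V}.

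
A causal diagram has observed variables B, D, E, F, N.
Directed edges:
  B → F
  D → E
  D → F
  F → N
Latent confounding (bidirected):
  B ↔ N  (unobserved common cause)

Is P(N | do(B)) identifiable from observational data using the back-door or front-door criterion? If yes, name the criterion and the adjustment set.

desc(B)\{B}={F,N}; candidates ⊆ {D,E}.
B↔N: latent back-door arc(s) into B.
size 0: {}; under {} B still reaches {N} ∋ N.
size 1: {D}, {E}; under {D} B still reaches {N} ∋ N.
size 2: {D,E}; under {D,E} B still reaches {N} ∋ N.
B↔N cannot be blocked by any observed set — no back-door set.
{F}: (i) intercepts every directed B→N path; (ii) no back-door B→{F}; (iii) {B} blocks every back-door {F}→N. Front-door holds.
P(N|do(B)) = Σ_{F} P(F|B) Σ_{B'} P(N|F,B')P(B').

P(N|do(B)): frontdoor, adjust for {F}.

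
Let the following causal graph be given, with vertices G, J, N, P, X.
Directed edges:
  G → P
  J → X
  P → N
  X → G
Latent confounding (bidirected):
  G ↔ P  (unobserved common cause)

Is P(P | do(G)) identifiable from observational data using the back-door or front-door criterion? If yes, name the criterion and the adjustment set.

desc(G)\{G}={N,P}; candidates ⊆ {J,X}.
G↔P: latent back-door arc(s) into G.
size 0: {}; under {} G still reaches {J,N,P,X} ∋ P.
size 1: {J}, {X}; under {J} G still reaches {N,P,X} ∋ P.
size 2: {J,X}; under {J,X} G still reaches {N,P} ∋ P.
G↔P cannot be blocked by any observed set — no back-door set.
No mediator lies on a directed G→…→P path.
Neither criterion identifies P(P|do(G)) in this graph.

P(P|do(G)): not identifiable (no BD/FD set).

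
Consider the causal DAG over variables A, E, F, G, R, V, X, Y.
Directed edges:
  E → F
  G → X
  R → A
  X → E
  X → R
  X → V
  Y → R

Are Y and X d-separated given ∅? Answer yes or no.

Yes — Y ⊥ X | ∅.

Bayes-Ball from Y | ∅ reaches {A,R}.
X ∉ reach(Y|∅) ⇒ Y ⊥ X | ∅.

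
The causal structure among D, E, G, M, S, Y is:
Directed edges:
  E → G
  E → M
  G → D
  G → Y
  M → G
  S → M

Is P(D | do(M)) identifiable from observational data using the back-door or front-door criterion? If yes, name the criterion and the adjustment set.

desc(M)\{M}={D,G,Y}; candidates ⊆ {E,S}.
size 0: {}; under {} M still reaches {D,E,G,S,Y} ∋ D.
{E}: M⊥D given {E} in G with M→· removed — back-door holds.
P(D|do(M)) = Σ_{E} P(D|M,E)·P(E).

P(D|do(M)): backdoor, adjust for {E}.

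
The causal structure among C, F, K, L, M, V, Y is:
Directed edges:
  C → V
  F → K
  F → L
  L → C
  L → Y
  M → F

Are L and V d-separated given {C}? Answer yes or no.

Bayes-Ball from L | {C} reaches {F,K,M,Y}.
V ∉ reach(L|{C}) ⇒ L ⊥ V | {C}.

Yes — L ⊥ V | {C}.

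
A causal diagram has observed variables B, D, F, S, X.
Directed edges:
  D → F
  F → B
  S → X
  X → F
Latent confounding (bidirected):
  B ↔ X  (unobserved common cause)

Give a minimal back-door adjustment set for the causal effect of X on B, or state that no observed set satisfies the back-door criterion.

desc(X)\{X}={B,F}; candidates ⊆ {D,S}.
X↔B: latent back-door arc(s) into X.
size 0: {}; under {} X still reaches {B,S} ∋ B.
size 1: {D}, {S}; under {D} X still reaches {B,S} ∋ B.
size 2: {D,S}; under {D,S} X still reaches {B} ∋ B.
X↔B cannot be blocked by any observed set — no back-door set.

X→B: no observed back-door set.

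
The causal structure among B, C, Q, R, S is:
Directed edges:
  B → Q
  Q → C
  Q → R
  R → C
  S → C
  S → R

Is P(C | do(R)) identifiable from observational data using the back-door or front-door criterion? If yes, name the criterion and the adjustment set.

desc(R)\{R}={C}; candidates ⊆ {B,Q,S}.
size 0: {}; under {} R still reaches {B,C,Q,S} ∋ C.
size 1: {B}, {Q}, {S}; under {B} R still reaches {C,Q,S} ∋ C.
{Q,S}: R⊥C given {Q,S} in G with R→· removed — back-door holds.
P(C|do(R)) = Σ_{Q,S} P(C|R,Q,S)·P(Q,S).

P(C|do(R)): backdoor, adjust for {Q, S}.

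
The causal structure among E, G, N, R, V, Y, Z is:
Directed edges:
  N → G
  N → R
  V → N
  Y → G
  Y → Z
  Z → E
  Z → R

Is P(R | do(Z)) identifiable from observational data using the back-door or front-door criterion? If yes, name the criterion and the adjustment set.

P(R|do(Z)): backdoor, adjust for ∅.

desc(Z)\{Z}={E,R}; candidates ⊆ {G,N,V,Y}.
∅: Z⊥R given ∅ in G with Z→· removed — back-door holds.
P(R|do(Z)) = P(R|Z) — no adjustment needed.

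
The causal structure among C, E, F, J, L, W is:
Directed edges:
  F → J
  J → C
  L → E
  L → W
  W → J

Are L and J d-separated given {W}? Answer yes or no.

Yes — L ⊥ J | {W}.

Bayes-Ball from L | {W} reaches {E}.
J ∉ reach(L|{W}) ⇒ L ⊥ J | {W}.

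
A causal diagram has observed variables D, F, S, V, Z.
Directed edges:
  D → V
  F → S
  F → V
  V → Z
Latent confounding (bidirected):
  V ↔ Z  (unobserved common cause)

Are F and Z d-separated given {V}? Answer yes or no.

Bayes-Ball from F | {V} reaches {D,S,Z}.
Z ∈ reach(F|{V}) ⇒ F ⊥̸ Z | {V}.

No — F and Z are d-connected given {V}.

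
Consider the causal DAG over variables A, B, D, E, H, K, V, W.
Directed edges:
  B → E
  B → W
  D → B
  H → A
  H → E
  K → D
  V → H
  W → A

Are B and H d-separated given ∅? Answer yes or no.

Yes — B ⊥ H | ∅.

Bayes-Ball from B | ∅ reaches {A,D,E,K,W}.
H ∉ reach(B|∅) ⇒ B ⊥ H | ∅.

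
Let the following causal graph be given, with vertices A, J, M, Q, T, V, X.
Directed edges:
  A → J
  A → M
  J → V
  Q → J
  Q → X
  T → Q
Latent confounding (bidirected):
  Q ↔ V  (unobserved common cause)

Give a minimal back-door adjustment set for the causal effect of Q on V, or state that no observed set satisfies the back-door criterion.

desc(Q)\{Q}={J,V,X}; candidates ⊆ {A,M,T}.
Q↔V: latent back-door arc(s) into Q.
size 0: {}; under {} Q still reaches {T,V} ∋ V.
size 1: {A}, {M}, {T}; under {A} Q still reaches {T,V} ∋ V.
size 2: {A,M}, {A,T}, {M,T}; under {A,M} Q still reaches {T,V} ∋ V.
Q↔V cannot be blocked by any observed set — no back-door set.

Q→V: no observed back-door set.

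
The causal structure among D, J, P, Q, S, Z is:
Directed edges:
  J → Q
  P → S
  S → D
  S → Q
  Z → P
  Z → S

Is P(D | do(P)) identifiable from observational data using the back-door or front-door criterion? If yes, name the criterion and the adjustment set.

desc(P)\{P}={D,Q,S}; candidates ⊆ {J,Z}.
size 0: {}; under {} P still reaches {D,Q,S,Z} ∋ D.
{Z}: P⊥D given {Z} in G with P→· removed — back-door holds.
P(D|do(P)) = Σ_{Z} P(D|P,Z)·P(Z).

P(D|do(P)): backdoor, adjust for {Z}.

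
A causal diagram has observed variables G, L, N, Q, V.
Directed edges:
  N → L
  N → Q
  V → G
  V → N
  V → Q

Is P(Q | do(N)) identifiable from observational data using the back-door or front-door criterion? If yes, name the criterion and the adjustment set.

P(Q|do(N)): backdoor, adjust for {V}.

desc(N)\{N}={L,Q}; candidates ⊆ {G,V}.
size 0: {}; under {} N still reaches {G,Q,V} ∋ Q.
{V}: N⊥Q given {V} in G with N→· removed — back-door holds.
P(Q|do(N)) = Σ_{V} P(Q|N,V)·P(V).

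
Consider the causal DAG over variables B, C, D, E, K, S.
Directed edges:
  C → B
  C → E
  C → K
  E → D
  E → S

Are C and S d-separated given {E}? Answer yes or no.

Bayes-Ball from C | {E} reaches {B,K}.
S ∉ reach(C|{E}) ⇒ C ⊥ S | {E}.

Yes — C ⊥ S | {E}.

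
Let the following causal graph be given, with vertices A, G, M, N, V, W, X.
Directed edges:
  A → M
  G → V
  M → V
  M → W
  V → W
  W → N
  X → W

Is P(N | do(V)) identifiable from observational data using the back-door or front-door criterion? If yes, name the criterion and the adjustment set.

P(N|do(V)): backdoor, adjust for {M}.

desc(V)\{V}={N,W}; candidates ⊆ {A,G,M,X}.
size 0: {}; under {} V still reaches {A,G,M,N,W} ∋ N.
{M}: V⊥N given {M} in G with V→· removed — back-door holds.
P(N|do(V)) = Σ_{M} P(N|V,M)·P(M).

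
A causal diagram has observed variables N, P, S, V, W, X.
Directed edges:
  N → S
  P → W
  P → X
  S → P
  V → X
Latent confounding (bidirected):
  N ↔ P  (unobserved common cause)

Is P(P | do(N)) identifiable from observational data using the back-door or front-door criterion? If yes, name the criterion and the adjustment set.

desc(N)\{N}={P,S,W,X}; candidates ⊆ {V}.
N↔P: latent back-door arc(s) into N.
size 0: {}; under {} N still reaches {P,W,X} ∋ P.
size 1: {V}; under {V} N still reaches {P,W,X} ∋ P.
N↔P cannot be blocked by any observed set — no back-door set.
{S}: (i) intercepts every directed N→P path; (ii) no back-door N→{S}; (iii) {N} blocks every back-door {S}→P. Front-door holds.
P(P|do(N)) = Σ_{S} P(S|N) Σ_{N'} P(P|S,N')P(N').

P(P|do(N)): frontdoor, adjust for {S}.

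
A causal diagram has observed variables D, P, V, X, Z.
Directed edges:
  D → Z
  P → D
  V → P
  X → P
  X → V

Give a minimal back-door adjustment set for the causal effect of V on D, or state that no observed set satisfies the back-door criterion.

desc(V)\{V}={D,P,Z}; candidates ⊆ {X}.
size 0: {}; under {} V still reaches {D,P,X,Z} ∋ D.
{X}: V⊥D given {X} in G with V→· removed — back-door holds.

V→D: minimal back-door set {X}.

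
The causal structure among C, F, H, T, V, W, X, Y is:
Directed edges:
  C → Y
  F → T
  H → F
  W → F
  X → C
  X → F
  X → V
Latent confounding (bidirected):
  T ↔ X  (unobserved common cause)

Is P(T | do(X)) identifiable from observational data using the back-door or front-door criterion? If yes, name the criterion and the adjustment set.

P(T|do(X)): frontdoor, adjust for {F}.

desc(X)\{X}={C,F,T,V,Y}; candidates ⊆ {H,W}.
X↔T: latent back-door arc(s) into X.
size 0: {}; under {} X still reaches {T} ∋ T.
size 1: {H}, {W}; under {H} X still reaches {T} ∋ T.
size 2: {H,W}; under {H,W} X still reaches {T} ∋ T.
X↔T cannot be blocked by any observed set — no back-door set.
{F}: (i) intercepts every directed X→T path; (ii) no back-door X→{F}; (iii) {X} blocks every back-door {F}→T. Front-door holds.
P(T|do(X)) = Σ_{F} P(F|X) Σ_{X'} P(T|F,X')P(X').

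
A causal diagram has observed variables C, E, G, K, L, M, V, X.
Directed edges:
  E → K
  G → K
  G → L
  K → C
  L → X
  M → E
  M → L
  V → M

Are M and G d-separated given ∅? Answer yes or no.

Yes — M ⊥ G | ∅.

Bayes-Ball from M | ∅ reaches {C,E,K,L,V,X}.
G ∉ reach(M|∅) ⇒ M ⊥ G | ∅.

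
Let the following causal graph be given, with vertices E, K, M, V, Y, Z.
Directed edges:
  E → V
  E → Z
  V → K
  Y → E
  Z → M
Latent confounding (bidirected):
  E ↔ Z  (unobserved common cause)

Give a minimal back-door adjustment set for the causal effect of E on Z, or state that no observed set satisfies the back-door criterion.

E→Z: no observed back-door set.

desc(E)\{E}={K,M,V,Z}; candidates ⊆ {Y}.
E↔Z: latent back-door arc(s) into E.
size 0: {}; under {} E still reaches {M,Y,Z} ∋ Z.
size 1: {Y}; under {Y} E still reaches {M,Z} ∋ Z.
E↔Z cannot be blocked by any observed set — no back-door set.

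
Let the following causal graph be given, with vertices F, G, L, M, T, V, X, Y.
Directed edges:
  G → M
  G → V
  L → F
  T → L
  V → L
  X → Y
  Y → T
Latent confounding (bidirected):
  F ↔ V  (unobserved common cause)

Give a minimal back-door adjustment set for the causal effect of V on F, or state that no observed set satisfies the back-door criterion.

desc(V)\{V}={F,L}; candidates ⊆ {G,M,T,X,Y}.
V↔F: latent back-door arc(s) into V.
size 0: {}; under {} V still reaches {F,G,M} ∋ F.
size 1: {G}, {M}, {T} …(+2); under {G} V still reaches {F} ∋ F.
size 2: {G,M}, {G,T}, {G,X} …(+7); under {G,M} V still reaches {F} ∋ F.
V↔F cannot be blocked by any observed set — no back-door set.

V→F: no observed back-door set.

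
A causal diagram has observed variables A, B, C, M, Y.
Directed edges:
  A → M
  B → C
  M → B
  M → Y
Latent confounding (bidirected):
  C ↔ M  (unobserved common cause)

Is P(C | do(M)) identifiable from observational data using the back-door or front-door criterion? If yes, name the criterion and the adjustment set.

desc(M)\{M}={B,C,Y}; candidates ⊆ {A}.
M↔C: latent back-door arc(s) into M.
size 0: {}; under {} M still reaches {A,C} ∋ C.
size 1: {A}; under {A} M still reaches {C} ∋ C.
M↔C cannot be blocked by any observed set — no back-door set.
{B}: (i) intercepts every directed M→C path; (ii) no back-door M→{B}; (iii) {M} blocks every back-door {B}→C. Front-door holds.
P(C|do(M)) = Σ_{B} P(B|M) Σ_{M'} P(C|B,M')P(M').

P(C|do(M)): frontdoor, adjust for {B}.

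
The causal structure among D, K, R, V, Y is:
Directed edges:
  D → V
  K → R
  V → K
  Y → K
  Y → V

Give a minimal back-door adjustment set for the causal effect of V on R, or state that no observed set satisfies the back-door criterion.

V→R: minimal back-door set {Y}.

desc(V)\{V}={K,R}; candidates ⊆ {D,Y}.
size 0: {}; under {} V still reaches {D,K,R,Y} ∋ R.
{Y}: V⊥R given {Y} in G with V→· removed — back-door holds.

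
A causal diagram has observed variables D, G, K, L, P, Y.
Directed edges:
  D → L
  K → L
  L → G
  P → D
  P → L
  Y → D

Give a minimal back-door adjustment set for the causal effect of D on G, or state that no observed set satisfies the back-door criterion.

desc(D)\{D}={G,L}; candidates ⊆ {K,P,Y}.
size 0: {}; under {} D still reaches {G,L,P,Y} ∋ G.
{P}: D⊥G given {P} in G with D→· removed — back-door holds.

D→G: minimal back-door set {P}.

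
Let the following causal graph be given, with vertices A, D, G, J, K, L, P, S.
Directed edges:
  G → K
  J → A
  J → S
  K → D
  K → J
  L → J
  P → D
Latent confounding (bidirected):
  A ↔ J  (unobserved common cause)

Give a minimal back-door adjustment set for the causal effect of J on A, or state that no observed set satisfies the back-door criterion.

J→A: no observed back-door set.

desc(J)\{J}={A,S}; candidates ⊆ {D,G,K,L,P}.
J↔A: latent back-door arc(s) into J.
size 0: {}; under {} J still reaches {A,D,G,K,L} ∋ A.
size 1: {D}, {G}, {K} …(+2); under {D} J still reaches {A,G,K,L,P} ∋ A.
size 2: {D,G}, {D,K}, {D,L} …(+7); under {D,G} J still reaches {A,K,L,P} ∋ A.
J↔A cannot be blocked by any observed set — no back-door set.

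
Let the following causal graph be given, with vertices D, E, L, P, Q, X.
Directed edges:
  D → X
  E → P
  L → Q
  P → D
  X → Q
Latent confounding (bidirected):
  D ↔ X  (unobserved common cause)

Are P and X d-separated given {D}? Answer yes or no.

No — P and X are d-connected given {D}.

Bayes-Ball from P | {D} reaches {E,Q,X}.
X ∈ reach(P|{D}) ⇒ P ⊥̸ X | {D}.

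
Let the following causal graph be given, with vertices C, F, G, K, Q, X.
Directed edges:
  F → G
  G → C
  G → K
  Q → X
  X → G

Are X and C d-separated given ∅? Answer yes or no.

Bayes-Ball from X | ∅ reaches {C,G,K,Q}.
C ∈ reach(X|∅) ⇒ X ⊥̸ C | ∅.

No — X and C are d-connected given ∅.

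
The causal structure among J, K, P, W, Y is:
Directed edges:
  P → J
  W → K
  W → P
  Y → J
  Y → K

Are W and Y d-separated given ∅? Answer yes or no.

Yes — W ⊥ Y | ∅.

Bayes-Ball from W | ∅ reaches {J,K,P}.
Y ∉ reach(W|∅) ⇒ W ⊥ Y | ∅.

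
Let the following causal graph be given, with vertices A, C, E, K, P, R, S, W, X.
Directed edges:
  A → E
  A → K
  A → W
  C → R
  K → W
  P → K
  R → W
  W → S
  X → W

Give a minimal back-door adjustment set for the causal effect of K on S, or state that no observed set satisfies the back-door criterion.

desc(K)\{K}={S,W}; candidates ⊆ {A,C,E,P,R,X}.
size 0: {}; under {} K still reaches {A,E,P,S,W} ∋ S.
{A}: K⊥S given {A} in G with K→· removed — back-door holds.

K→S: minimal back-door set {A}.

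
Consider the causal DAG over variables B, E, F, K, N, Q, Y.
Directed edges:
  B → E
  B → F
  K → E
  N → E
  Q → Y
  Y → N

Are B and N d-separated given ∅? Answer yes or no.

Bayes-Ball from B | ∅ reaches {E,F}.
N ∉ reach(B|∅) ⇒ B ⊥ N | ∅.

Yes — B ⊥ N | ∅.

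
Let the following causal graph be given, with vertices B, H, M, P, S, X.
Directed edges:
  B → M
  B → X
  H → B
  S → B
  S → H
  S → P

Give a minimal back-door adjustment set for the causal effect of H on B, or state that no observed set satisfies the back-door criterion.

H→B: minimal back-door set {S}.

desc(H)\{H}={B,M,X}; candidates ⊆ {P,S}.
size 0: {}; under {} H still reaches {B,M,P,S,X} ∋ B.
{S}: H⊥B given {S} in G with H→· removed — back-door holds.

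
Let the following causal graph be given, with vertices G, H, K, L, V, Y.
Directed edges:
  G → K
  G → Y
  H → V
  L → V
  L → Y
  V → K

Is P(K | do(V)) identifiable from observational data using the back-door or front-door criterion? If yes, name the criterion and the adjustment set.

P(K|do(V)): backdoor, adjust for ∅.

desc(V)\{V}={K}; candidates ⊆ {G,H,L,Y}.
∅: V⊥K given ∅ in G with V→· removed — back-door holds.
P(K|do(V)) = P(K|V) — no adjustment needed.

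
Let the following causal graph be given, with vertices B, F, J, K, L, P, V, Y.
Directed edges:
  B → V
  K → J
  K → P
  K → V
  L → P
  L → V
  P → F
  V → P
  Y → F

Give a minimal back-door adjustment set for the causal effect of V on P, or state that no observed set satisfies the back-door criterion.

V→P: minimal back-door set {K, L}.

desc(V)\{V}={F,P}; candidates ⊆ {B,J,K,L,Y}.
size 0: {}; under {} V still reaches {B,F,J,K,L,P} ∋ P.
size 1: {B}, {J}, {K} …(+2); under {B} V still reaches {F,J,K,L,P} ∋ P.
{K,L}: V⊥P given {K,L} in G with V→· removed — back-door holds.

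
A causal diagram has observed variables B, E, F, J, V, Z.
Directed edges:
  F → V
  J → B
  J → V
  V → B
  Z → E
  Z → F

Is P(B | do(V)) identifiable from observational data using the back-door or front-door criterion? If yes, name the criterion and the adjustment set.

P(B|do(V)): backdoor, adjust for {J}.

desc(V)\{V}={B}; candidates ⊆ {E,F,J,Z}.
size 0: {}; under {} V still reaches {B,E,F,J,Z} ∋ B.
{J}: V⊥B given {J} in G with V→· removed — back-door holds.
P(B|do(V)) = Σ_{J} P(B|V,J)·P(J).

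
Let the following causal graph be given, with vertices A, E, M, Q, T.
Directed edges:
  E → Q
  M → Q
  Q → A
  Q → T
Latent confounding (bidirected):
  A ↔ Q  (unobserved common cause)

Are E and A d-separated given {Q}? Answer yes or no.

No — E and A are d-connected given {Q}.

Bayes-Ball from E | {Q} reaches {A,M}.
A ∈ reach(E|{Q}) ⇒ E ⊥̸ A | {Q}.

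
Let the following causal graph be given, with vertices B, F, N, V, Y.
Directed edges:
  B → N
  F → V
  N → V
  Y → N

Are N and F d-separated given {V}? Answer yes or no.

No — N and F are d-connected given {V}.

Bayes-Ball from N | {V} reaches {B,F,Y}.
F ∈ reach(N|{V}) ⇒ N ⊥̸ F | {V}.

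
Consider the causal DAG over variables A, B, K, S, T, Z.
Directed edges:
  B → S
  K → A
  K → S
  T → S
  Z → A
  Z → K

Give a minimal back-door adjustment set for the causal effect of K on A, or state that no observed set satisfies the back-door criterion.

K→A: minimal back-door set {Z}.

desc(K)\{K}={A,S}; candidates ⊆ {B,T,Z}.
size 0: {}; under {} K still reaches {A,Z} ∋ A.
{Z}: K⊥A given {Z} in G with K→· removed — back-door holds.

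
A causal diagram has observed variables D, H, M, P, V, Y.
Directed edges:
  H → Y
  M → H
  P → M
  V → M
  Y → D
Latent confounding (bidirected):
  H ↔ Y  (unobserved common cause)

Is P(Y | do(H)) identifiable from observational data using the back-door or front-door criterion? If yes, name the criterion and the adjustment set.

P(Y|do(H)): not identifiable (no BD/FD set).

desc(H)\{H}={D,Y}; candidates ⊆ {M,P,V}.
H↔Y: latent back-door arc(s) into H.
size 0: {}; under {} H still reaches {D,M,P,V,Y} ∋ Y.
size 1: {M}, {P}, {V}; under {M} H still reaches {D,Y} ∋ Y.
size 2: {M,P}, {M,V}, {P,V}; under {M,P} H still reaches {D,Y} ∋ Y.
H↔Y cannot be blocked by any observed set — no back-door set.
No mediator lies on a directed H→…→Y path.
Neither criterion identifies P(Y|do(H)) in this graph.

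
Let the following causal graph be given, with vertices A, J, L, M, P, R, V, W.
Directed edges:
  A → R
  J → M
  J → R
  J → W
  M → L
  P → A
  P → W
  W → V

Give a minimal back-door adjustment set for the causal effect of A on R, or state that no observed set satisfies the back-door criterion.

A→R: minimal back-door set ∅.

desc(A)\{A}={R}; candidates ⊆ {J,L,M,P,V,W}.
∅: A⊥R given ∅ in G with A→· removed — back-door holds.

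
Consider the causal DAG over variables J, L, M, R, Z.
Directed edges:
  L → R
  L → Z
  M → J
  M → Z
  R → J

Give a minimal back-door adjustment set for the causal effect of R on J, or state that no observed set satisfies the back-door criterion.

R→J: minimal back-door set ∅.

desc(R)\{R}={J}; candidates ⊆ {L,M,Z}.
∅: R⊥J given ∅ in G with R→· removed — back-door holds.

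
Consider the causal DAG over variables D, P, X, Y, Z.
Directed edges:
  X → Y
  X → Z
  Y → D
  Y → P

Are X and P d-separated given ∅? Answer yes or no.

Bayes-Ball from X | ∅ reaches {D,P,Y,Z}.
P ∈ reach(X|∅) ⇒ X ⊥̸ P | ∅.

No — X and P are d-connected given ∅.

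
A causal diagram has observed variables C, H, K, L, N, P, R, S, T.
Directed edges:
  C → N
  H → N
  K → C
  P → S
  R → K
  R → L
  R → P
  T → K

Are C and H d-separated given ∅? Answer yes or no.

Bayes-Ball from C | ∅ reaches {K,L,N,P,R,S,T}.
H ∉ reach(C|∅) ⇒ C ⊥ H | ∅.

Yes — C ⊥ H | ∅.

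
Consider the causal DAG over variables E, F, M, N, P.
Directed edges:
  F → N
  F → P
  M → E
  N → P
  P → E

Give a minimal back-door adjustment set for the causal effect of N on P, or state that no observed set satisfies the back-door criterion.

N→P: minimal back-door set {F}.

desc(N)\{N}={E,P}; candidates ⊆ {F,M}.
size 0: {}; under {} N still reaches {E,F,P} ∋ P.
{F}: N⊥P given {F} in G with N→· removed — back-door holds.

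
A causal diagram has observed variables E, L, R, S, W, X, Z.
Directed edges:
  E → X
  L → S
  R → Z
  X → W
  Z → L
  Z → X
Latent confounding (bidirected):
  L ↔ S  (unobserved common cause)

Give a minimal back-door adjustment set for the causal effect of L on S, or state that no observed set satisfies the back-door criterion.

L→S: no observed back-door set.

desc(L)\{L}={S}; candidates ⊆ {E,R,W,X,Z}.
L↔S: latent back-door arc(s) into L.
size 0: {}; under {} L still reaches {R,S,W,X,Z} ∋ S.
size 1: {E}, {R}, {W} …(+2); under {E} L still reaches {R,S,W,X,Z} ∋ S.
size 2: {E,R}, {E,W}, {E,X} …(+7); under {E,R} L still reaches {S,W,X,Z} ∋ S.
L↔S cannot be blocked by any observed set — no back-door set.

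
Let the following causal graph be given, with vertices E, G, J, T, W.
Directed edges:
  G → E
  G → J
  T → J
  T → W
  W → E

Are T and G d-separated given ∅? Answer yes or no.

Bayes-Ball from T | ∅ reaches {E,J,W}.
G ∉ reach(T|∅) ⇒ T ⊥ G | ∅.

Yes — T ⊥ G | ∅.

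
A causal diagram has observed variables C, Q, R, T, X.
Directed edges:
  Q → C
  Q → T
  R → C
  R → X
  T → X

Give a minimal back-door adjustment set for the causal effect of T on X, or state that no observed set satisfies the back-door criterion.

T→X: minimal back-door set ∅.

desc(T)\{T}={X}; candidates ⊆ {C,Q,R}.
∅: T⊥X given ∅ in G with T→· removed — back-door holds.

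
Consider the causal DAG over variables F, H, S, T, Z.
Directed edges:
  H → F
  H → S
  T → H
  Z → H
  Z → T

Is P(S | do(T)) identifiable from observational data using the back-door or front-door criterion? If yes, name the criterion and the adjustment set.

P(S|do(T)): backdoor, adjust for {Z}.

desc(T)\{T}={F,H,S}; candidates ⊆ {Z}.
size 0: {}; under {} T still reaches {F,H,S,Z} ∋ S.
{Z}: T⊥S given {Z} in G with T→· removed — back-door holds.
P(S|do(T)) = Σ_{Z} P(S|T,Z)·P(Z).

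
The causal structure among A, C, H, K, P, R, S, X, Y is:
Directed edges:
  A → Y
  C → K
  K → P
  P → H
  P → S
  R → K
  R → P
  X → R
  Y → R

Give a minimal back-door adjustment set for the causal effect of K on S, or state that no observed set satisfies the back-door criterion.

K→S: minimal back-door set {R}.

desc(K)\{K}={H,P,S}; candidates ⊆ {A,C,R,X,Y}.
size 0: {}; under {} K still reaches {A,C,H,P,R,S,X,Y} ∋ S.
{R}: K⊥S given {R} in G with K→· removed — back-door holds.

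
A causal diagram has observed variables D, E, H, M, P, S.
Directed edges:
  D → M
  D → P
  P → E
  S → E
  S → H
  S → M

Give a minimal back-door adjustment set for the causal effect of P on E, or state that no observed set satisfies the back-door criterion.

desc(P)\{P}={E}; candidates ⊆ {D,H,M,S}.
∅: P⊥E given ∅ in G with P→· removed — back-door holds.

P→E: minimal back-door set ∅.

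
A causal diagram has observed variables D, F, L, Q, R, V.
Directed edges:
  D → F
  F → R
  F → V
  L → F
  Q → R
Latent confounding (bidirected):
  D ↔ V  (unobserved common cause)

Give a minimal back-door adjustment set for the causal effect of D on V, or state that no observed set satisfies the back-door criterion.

desc(D)\{D}={F,R,V}; candidates ⊆ {L,Q}.
D↔V: latent back-door arc(s) into D.
size 0: {}; under {} D still reaches {V} ∋ V.
size 1: {L}, {Q}; under {L} D still reaches {V} ∋ V.
size 2: {L,Q}; under {L,Q} D still reaches {V} ∋ V.
D↔V cannot be blocked by any observed set — no back-door set.

D→V: no observed back-door set.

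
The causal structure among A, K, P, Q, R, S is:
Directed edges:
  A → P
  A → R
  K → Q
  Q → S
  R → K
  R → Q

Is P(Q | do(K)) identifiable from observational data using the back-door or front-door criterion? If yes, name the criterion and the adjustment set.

desc(K)\{K}={Q,S}; candidates ⊆ {A,P,R}.
size 0: {}; under {} K still reaches {A,P,Q,R,S} ∋ Q.
{R}: K⊥Q given {R} in G with K→· removed — back-door holds.
P(Q|do(K)) = Σ_{R} P(Q|K,R)·P(R).

P(Q|do(K)): backdoor, adjust for {R}.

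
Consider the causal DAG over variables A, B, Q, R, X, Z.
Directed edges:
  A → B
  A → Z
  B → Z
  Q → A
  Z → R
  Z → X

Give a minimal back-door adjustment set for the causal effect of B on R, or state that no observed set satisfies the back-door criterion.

B→R: minimal back-door set {A}.

desc(B)\{B}={R,X,Z}; candidates ⊆ {A,Q}.
size 0: {}; under {} B still reaches {A,Q,R,X,Z} ∋ R.
{A}: B⊥R given {A} in G with B→· removed — back-door holds.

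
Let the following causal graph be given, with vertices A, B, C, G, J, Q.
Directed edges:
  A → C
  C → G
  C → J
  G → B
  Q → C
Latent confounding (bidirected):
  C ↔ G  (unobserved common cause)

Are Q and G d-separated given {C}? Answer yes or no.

No — Q and G are d-connected given {C}.

Bayes-Ball from Q | {C} reaches {A,B,G}.
G ∈ reach(Q|{C}) ⇒ Q ⊥̸ G | {C}.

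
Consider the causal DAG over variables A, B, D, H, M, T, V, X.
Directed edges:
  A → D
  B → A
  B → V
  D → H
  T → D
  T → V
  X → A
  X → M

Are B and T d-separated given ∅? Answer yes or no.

Bayes-Ball from B | ∅ reaches {A,D,H,V}.
T ∉ reach(B|∅) ⇒ B ⊥ T | ∅.

Yes — B ⊥ T | ∅.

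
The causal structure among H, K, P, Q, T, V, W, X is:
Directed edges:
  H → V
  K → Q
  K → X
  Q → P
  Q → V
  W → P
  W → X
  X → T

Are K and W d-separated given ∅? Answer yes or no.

Yes — K ⊥ W | ∅.

Bayes-Ball from K | ∅ reaches {P,Q,T,V,X}.
W ∉ reach(K|∅) ⇒ K ⊥ W | ∅.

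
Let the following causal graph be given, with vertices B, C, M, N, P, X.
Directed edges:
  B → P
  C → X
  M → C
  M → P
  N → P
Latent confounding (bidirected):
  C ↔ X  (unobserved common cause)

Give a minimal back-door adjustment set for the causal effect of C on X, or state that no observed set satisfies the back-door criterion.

desc(C)\{C}={X}; candidates ⊆ {B,M,N,P}.
C↔X: latent back-door arc(s) into C.
size 0: {}; under {} C still reaches {M,P,X} ∋ X.
size 1: {B}, {M}, {N} …(+1); under {B} C still reaches {M,P,X} ∋ X.
size 2: {B,M}, {B,N}, {B,P} …(+3); under {B,M} C still reaches {X} ∋ X.
C↔X cannot be blocked by any observed set — no back-door set.

C→X: no observed back-door set.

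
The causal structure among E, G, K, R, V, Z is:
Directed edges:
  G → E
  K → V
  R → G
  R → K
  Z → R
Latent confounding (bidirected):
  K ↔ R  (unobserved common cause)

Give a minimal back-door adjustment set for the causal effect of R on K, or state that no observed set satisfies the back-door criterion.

desc(R)\{R}={E,G,K,V}; candidates ⊆ {Z}.
R↔K: latent back-door arc(s) into R.
size 0: {}; under {} R still reaches {K,V,Z} ∋ K.
size 1: {Z}; under {Z} R still reaches {K,V} ∋ K.
R↔K cannot be blocked by any observed set — no back-door set.

R→K: no observed back-door set.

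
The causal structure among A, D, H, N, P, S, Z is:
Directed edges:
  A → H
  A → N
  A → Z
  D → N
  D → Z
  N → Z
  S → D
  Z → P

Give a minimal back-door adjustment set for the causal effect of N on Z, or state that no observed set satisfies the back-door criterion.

desc(N)\{N}={P,Z}; candidates ⊆ {A,D,H,S}.
size 0: {}; under {} N still reaches {A,D,H,P,S,Z} ∋ Z.
size 1: {A}, {D}, {H} …(+1); under {A} N still reaches {D,P,S,Z} ∋ Z.
{A,D}: N⊥Z given {A,D} in G with N→· removed — back-door holds.

N→Z: minimal back-door set {A, D}.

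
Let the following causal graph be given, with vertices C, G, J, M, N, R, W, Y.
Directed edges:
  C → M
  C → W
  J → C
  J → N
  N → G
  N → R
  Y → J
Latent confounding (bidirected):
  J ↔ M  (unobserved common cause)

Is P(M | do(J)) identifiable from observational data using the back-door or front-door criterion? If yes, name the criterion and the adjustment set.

P(M|do(J)): frontdoor, adjust for {C}.

desc(J)\{J}={C,G,M,N,R,W}; candidates ⊆ {Y}.
J↔M: latent back-door arc(s) into J.
size 0: {}; under {} J still reaches {M,Y} ∋ M.
size 1: {Y}; under {Y} J still reaches {M} ∋ M.
J↔M cannot be blocked by any observed set — no back-door set.
{C}: (i) intercepts every directed J→M path; (ii) no back-door J→{C}; (iii) {J} blocks every back-door {C}→M. Front-door holds.
P(M|do(J)) = Σ_{C} P(C|J) Σ_{J'} P(M|C,J')P(J').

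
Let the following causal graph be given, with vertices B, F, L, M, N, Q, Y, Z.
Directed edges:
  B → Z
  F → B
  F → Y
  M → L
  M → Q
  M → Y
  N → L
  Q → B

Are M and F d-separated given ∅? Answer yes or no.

Bayes-Ball from M | ∅ reaches {B,L,Q,Y,Z}.
F ∉ reach(M|∅) ⇒ M ⊥ F | ∅.

Yes — M ⊥ F | ∅.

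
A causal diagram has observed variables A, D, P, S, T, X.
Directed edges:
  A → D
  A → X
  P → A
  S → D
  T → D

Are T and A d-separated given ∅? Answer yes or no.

Bayes-Ball from T | ∅ reaches {D}.
A ∉ reach(T|∅) ⇒ T ⊥ A | ∅.

Yes — T ⊥ A | ∅.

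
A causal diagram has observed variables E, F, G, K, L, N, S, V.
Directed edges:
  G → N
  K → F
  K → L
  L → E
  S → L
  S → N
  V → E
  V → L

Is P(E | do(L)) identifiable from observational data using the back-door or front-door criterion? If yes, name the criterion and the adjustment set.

P(E|do(L)): backdoor, adjust for {V}.

desc(L)\{L}={E}; candidates ⊆ {F,G,K,N,S,V}.
size 0: {}; under {} L still reaches {E,F,K,N,S,V} ∋ E.
{V}: L⊥E given {V} in G with L→· removed — back-door holds.
P(E|do(L)) = Σ_{V} P(E|L,V)·P(V).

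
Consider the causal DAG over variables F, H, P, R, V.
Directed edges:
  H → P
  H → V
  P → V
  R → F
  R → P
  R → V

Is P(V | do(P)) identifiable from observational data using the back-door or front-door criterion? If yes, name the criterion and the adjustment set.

desc(P)\{P}={V}; candidates ⊆ {F,H,R}.
size 0: {}; under {} P still reaches {F,H,R,V} ∋ V.
size 1: {F}, {H}, {R}; under {F} P still reaches {H,R,V} ∋ V.
{H,R}: P⊥V given {H,R} in G with P→· removed — back-door holds.
P(V|do(P)) = Σ_{H,R} P(V|P,H,R)·P(H,R).

P(V|do(P)): backdoor, adjust for {H, R}.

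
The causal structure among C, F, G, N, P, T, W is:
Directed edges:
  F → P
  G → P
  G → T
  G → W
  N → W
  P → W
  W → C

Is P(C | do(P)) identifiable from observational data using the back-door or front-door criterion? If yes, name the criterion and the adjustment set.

desc(P)\{P}={C,W}; candidates ⊆ {F,G,N,T}.
size 0: {}; under {} P still reaches {C,F,G,T,W} ∋ C.
{G}: P⊥C given {G} in G with P→· removed — back-door holds.
P(C|do(P)) = Σ_{G} P(C|P,G)·P(G).

P(C|do(P)): backdoor, adjust for {G}.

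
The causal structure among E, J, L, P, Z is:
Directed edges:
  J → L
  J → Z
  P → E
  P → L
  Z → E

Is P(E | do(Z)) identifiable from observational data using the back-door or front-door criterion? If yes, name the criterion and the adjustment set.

desc(Z)\{Z}={E}; candidates ⊆ {J,L,P}.
∅: Z⊥E given ∅ in G with Z→· removed — back-door holds.
P(E|do(Z)) = P(E|Z) — no adjustment needed.

P(E|do(Z)): backdoor, adjust for ∅.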